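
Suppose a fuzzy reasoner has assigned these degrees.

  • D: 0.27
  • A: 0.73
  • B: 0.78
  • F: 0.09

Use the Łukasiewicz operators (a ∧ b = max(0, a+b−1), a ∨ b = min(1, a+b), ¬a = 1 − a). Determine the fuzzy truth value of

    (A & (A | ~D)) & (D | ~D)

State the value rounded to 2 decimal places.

0.73

~D = 1 − 0.27 = 0.73
A | ~D = min(1, a+b) on (0.73, 0.73) = 1.00
A & (A | ~D) = max(0, a+b−1) on (0.73, 1.00) = 0.73
~D = 1 − 0.27 = 0.73
D | ~D = min(1, a+b) on (0.27, 0.73) = 1.00
(A & (A | ~D)) & (D | ~D) = max(0, a+b−1) on (0.73, 1.00) = 0.73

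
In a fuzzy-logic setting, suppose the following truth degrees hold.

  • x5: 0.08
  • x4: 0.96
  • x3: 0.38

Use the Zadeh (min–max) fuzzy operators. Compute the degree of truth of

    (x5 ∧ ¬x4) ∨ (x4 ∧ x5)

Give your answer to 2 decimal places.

¬x4 = 1 − 0.96 = 0.04
x5 ∧ ¬x4 = min(a, b) on (0.08, 0.04) = 0.04
x4 ∧ x5 = min(a, b) on (0.96, 0.08) = 0.08
(x5 ∧ ¬x4) ∨ (x4 ∧ x5) = max(a, b) on (0.04, 0.08) = 0.08

0.08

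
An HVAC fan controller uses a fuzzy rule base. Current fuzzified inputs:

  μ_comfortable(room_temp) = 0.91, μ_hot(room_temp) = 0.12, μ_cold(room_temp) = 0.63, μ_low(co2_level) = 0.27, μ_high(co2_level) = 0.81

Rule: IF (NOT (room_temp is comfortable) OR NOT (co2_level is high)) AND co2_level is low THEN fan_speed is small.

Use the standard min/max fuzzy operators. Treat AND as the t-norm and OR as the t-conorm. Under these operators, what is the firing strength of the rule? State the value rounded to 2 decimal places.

0.19

firing strength: (¬comfortable=1−0.91=0.09 OR ¬high=1−0.81=0.19) = 0.19; AND[min(a, b)] with low=0.27 → w = 0.19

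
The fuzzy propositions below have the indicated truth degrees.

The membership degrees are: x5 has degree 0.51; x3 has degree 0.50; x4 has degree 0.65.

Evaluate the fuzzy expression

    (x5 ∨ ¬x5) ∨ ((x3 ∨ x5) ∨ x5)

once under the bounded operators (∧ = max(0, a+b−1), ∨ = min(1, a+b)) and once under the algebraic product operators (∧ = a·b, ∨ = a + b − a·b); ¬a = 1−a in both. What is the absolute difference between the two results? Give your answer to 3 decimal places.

Under bounded:
  ¬x5 = 1 − 0.51 = 0.49
  x5 ∨ ¬x5 = min(1, a+b) on (0.51, 0.49) = 1.00
  x3 ∨ x5 = min(1, a+b) on (0.50, 0.51) = 1.00
  (x3 ∨ x5) ∨ x5 = min(1, a+b) on (1.00, 0.51) = 1.00
  (x5 ∨ ¬x5) ∨ ((x3 ∨ x5) ∨ x5) = min(1, a+b) on (1.00, 1.00) = 1.00
  → value = 1.0000
Under algebraic product:
  ¬x5 = 1 − 0.5100 = 0.4900
  x5 ∨ ¬x5 = a + b − a·b on (0.5100, 0.4900) = 0.7501
  x3 ∨ x5 = a + b − a·b on (0.5000, 0.5100) = 0.7550
  (x3 ∨ x5) ∨ x5 = a + b − a·b on (0.7550, 0.5100) = 0.8800
  (x5 ∨ ¬x5) ∨ ((x3 ∨ x5) ∨ x5) = a + b − a·b on (0.7501, 0.8800) = 0.9700
  → value = 0.9700
|1.0000 − 0.9700| = 0.030

0.030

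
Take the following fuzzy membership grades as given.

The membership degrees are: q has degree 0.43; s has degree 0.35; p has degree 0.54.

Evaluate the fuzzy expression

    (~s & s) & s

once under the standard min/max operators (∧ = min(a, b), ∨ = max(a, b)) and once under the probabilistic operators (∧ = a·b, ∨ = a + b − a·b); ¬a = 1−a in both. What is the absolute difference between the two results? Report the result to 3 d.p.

0.270

Under standard min/max:
  ~s = 1 − 0.35 = 0.65
  ~s & s = min(a, b) on (0.65, 0.35) = 0.35
  (~s & s) & s = min(a, b) on (0.35, 0.35) = 0.35
  → value = 0.3500
Under probabilistic:
  ~s = 1 − 0.3500 = 0.6500
  ~s & s = a·b on (0.6500, 0.3500) = 0.2275
  (~s & s) & s = a·b on (0.2275, 0.3500) = 0.0796
  → value = 0.0796
|0.3500 − 0.0796| = 0.270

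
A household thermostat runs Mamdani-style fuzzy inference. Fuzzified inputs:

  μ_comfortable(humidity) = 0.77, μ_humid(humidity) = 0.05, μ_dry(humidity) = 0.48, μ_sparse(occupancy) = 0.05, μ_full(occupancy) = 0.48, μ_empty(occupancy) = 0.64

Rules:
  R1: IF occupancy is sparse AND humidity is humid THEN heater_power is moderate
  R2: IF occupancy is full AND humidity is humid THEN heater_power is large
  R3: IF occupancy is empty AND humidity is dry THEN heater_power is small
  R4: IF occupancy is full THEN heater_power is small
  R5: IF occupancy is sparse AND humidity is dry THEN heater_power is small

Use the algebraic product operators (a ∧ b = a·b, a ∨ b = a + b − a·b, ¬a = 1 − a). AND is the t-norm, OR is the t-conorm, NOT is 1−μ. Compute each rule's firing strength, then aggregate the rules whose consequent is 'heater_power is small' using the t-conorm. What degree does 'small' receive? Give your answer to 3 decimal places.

0.648

R1: sparse=0.05, humid=0.05; AND[a·b] → w = 0.0025
R2: full=0.48, humid=0.05; AND[a·b] → w = 0.0240
R3: empty=0.64, dry=0.48; AND[a·b] → w = 0.3072
R4: full=0.48 → w = 0.4800
R5: sparse=0.05, dry=0.48; AND[a·b] → w = 0.0240
Rules with consequent 'small': {R3, R4, R5} → strengths 0.3072, 0.4800, 0.0240
Aggregate via t-conorm [a + b − a·b]: 0.6484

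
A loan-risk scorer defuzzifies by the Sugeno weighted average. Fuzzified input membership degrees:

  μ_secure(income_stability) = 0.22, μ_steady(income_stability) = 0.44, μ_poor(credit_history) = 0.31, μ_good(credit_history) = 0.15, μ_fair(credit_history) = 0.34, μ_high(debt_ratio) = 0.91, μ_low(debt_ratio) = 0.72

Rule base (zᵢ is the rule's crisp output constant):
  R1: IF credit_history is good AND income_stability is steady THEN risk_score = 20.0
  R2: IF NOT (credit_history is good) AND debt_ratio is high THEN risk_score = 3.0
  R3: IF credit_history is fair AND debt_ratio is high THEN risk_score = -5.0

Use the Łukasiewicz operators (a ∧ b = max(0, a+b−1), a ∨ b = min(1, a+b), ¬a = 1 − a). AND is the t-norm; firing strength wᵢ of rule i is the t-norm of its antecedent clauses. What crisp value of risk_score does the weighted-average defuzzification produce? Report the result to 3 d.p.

1.020

R1 (z=20.0): good=0.15, steady=0.44; AND[max(0, a+b−1)] → w = 0.00
R2 (z=3.0): ¬good=1−0.15=0.85, high=0.91; AND[max(0, a+b−1)] → w = 0.76
R3 (z=-5.0): fair=0.34, high=0.91; AND[max(0, a+b−1)] → w = 0.25
Weighted average = (0.00·20.0 + 0.76·3.0 + 0.25·-5.0) / (0.00 + 0.76 + 0.25)
  = 1.0300 / 1.0100 = 1.020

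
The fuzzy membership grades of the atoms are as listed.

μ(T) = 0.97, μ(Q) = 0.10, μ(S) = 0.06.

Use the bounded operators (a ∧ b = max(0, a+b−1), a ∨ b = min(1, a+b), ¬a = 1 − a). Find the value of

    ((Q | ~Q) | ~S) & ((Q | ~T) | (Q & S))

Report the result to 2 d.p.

~Q = 1 − 0.10 = 0.90
Q | ~Q = min(1, a+b) on (0.10, 0.90) = 1.00
~S = 1 − 0.06 = 0.94
(Q | ~Q) | ~S = min(1, a+b) on (1.00, 0.94) = 1.00
~T = 1 − 0.97 = 0.03
Q | ~T = min(1, a+b) on (0.10, 0.03) = 0.13
Q & S = max(0, a+b−1) on (0.10, 0.06) = 0.00
(Q | ~T) | (Q & S) = min(1, a+b) on (0.13, 0.00) = 0.13
((Q | ~Q) | ~S) & ((Q | ~T) | (Q & S)) = max(0, a+b−1) on (1.00, 0.13) = 0.13

0.13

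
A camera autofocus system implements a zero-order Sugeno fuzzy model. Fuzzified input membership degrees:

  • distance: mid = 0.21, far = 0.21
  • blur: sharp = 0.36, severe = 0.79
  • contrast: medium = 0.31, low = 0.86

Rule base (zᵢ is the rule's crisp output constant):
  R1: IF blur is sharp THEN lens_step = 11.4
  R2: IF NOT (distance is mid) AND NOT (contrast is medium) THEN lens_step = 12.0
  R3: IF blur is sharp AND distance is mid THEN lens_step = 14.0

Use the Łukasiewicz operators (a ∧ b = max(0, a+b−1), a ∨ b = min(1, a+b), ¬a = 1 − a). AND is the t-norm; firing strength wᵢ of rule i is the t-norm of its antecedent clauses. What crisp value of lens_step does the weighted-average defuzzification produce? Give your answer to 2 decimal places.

11.74

R1 (z=11.4): sharp=0.36 → w = 0.36
R2 (z=12.0): ¬mid=1−0.21=0.79, ¬medium=1−0.31=0.69; AND[max(0, a+b−1)] → w = 0.48
R3 (z=14.0): sharp=0.36, mid=0.21; AND[max(0, a+b−1)] → w = 0.00
Weighted average = (0.36·11.4 + 0.48·12.0 + 0.00·14.0) / (0.36 + 0.48 + 0.00)
  = 9.8640 / 0.8400 = 11.74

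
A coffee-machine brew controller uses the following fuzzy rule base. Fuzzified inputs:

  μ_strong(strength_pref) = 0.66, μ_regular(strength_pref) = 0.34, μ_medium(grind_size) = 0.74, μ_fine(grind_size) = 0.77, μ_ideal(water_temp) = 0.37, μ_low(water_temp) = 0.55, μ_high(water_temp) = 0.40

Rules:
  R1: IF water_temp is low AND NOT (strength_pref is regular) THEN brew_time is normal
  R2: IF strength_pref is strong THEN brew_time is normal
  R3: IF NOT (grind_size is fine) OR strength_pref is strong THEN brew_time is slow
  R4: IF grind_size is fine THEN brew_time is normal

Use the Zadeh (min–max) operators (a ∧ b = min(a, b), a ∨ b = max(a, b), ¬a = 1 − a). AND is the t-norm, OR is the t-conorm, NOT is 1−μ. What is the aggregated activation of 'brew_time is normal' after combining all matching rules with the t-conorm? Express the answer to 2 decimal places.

0.77

R1: low=0.55, ¬regular=1−0.34=0.66; AND[min(a, b)] → w = 0.55
R2: strong=0.66 → w = 0.66
R3: ¬fine=1−0.77=0.23, strong=0.66; OR[max(a, b)] → w = 0.66
R4: fine=0.77 → w = 0.77
Rules with consequent 'normal': {R1, R2, R4} → strengths 0.55, 0.66, 0.77
Aggregate via t-conorm [max(a, b)]: 0.77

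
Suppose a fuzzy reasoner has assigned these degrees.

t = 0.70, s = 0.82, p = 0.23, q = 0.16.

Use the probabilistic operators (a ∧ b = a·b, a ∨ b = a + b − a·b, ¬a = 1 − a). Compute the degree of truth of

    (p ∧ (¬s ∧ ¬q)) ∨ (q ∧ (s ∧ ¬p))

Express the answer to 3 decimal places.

¬s = 1 − 0.8200 = 0.1800
¬q = 1 − 0.1600 = 0.8400
¬s ∧ ¬q = a·b on (0.1800, 0.8400) = 0.1512
p ∧ (¬s ∧ ¬q) = a·b on (0.2300, 0.1512) = 0.0348
¬p = 1 − 0.2300 = 0.7700
s ∧ ¬p = a·b on (0.8200, 0.7700) = 0.6314
q ∧ (s ∧ ¬p) = a·b on (0.1600, 0.6314) = 0.1010
(p ∧ (¬s ∧ ¬q)) ∨ (q ∧ (s ∧ ¬p)) = a + b − a·b on (0.0348, 0.1010) = 0.1323

0.132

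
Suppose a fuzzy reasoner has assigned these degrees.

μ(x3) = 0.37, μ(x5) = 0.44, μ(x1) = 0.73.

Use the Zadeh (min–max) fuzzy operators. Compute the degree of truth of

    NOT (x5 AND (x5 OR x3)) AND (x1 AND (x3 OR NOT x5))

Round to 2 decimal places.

0.56

x5 OR x3 = max(a, b) on (0.44, 0.37) = 0.44
x5 AND (x5 OR x3) = min(a, b) on (0.44, 0.44) = 0.44
NOT (x5 AND (x5 OR x3)) = 1 − 0.44 = 0.56
NOT x5 = 1 − 0.44 = 0.56
x3 OR NOT x5 = max(a, b) on (0.37, 0.56) = 0.56
x1 AND (x3 OR NOT x5) = min(a, b) on (0.73, 0.56) = 0.56
NOT (x5 AND (x5 OR x3)) AND (x1 AND (x3 OR NOT x5)) = min(a, b) on (0.56, 0.56) = 0.56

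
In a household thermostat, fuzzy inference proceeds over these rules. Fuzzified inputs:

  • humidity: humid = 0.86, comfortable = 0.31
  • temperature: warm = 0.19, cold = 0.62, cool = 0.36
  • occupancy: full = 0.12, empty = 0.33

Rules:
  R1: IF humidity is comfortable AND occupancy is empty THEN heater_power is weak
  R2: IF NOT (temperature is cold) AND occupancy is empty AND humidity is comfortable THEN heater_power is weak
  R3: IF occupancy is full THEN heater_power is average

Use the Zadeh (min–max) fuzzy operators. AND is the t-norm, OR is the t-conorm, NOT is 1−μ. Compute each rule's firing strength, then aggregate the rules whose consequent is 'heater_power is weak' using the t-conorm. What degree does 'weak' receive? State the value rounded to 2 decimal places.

R1: comfortable=0.31, empty=0.33; AND[min(a, b)] → w = 0.31
R2: ¬cold=1−0.62=0.38, empty=0.33, comfortable=0.31; AND[min(a, b)] → w = 0.31
R3: full=0.12 → w = 0.12
Rules with consequent 'weak': {R1, R2} → strengths 0.31, 0.31
Aggregate via t-conorm [max(a, b)]: 0.31

0.31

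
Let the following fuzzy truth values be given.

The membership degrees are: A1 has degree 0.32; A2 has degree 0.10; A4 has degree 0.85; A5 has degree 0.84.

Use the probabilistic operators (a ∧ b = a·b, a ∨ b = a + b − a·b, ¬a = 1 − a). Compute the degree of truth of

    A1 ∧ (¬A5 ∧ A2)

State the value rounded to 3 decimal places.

¬A5 = 1 − 0.8400 = 0.1600
¬A5 ∧ A2 = a·b on (0.1600, 0.1000) = 0.0160
A1 ∧ (¬A5 ∧ A2) = a·b on (0.3200, 0.0160) = 0.0051

0.005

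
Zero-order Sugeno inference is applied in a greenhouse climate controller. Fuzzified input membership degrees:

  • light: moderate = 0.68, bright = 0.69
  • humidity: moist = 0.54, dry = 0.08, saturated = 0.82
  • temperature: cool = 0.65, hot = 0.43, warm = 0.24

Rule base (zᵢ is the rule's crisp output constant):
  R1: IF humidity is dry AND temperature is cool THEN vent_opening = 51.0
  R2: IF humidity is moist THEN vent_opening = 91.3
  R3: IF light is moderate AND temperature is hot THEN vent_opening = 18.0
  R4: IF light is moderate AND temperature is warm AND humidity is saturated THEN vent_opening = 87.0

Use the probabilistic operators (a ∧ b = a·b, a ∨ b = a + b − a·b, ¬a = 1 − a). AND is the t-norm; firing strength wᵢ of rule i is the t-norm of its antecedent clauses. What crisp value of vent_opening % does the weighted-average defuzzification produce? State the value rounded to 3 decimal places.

67.627

R1 (z=51.0): dry=0.08, cool=0.65; AND[a·b] → w = 0.0520
R2 (z=91.3): moist=0.54 → w = 0.5400
R3 (z=18.0): moderate=0.68, hot=0.43; AND[a·b] → w = 0.2924
R4 (z=87.0): moderate=0.68, warm=0.24, saturated=0.82; AND[a·b] → w = 0.1338
Weighted average = (0.0520·51.0 + 0.5400·91.3 + 0.2924·18.0 + 0.1338·87.0) / (0.0520 + 0.5400 + 0.2924 + 0.1338)
  = 68.8599 / 1.0182 = 67.627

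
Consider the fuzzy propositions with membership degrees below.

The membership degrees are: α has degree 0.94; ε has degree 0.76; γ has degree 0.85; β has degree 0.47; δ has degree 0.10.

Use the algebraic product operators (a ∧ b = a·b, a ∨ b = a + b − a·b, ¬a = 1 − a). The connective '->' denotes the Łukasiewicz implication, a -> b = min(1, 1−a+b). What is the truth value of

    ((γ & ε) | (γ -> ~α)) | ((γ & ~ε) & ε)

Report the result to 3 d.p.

γ & ε = a·b on (0.8500, 0.7600) = 0.6460
~α = 1 − 0.9400 = 0.0600
γ -> ~α  [Łukasiewicz: min(1, 1−a+b)] with a=0.8500, b=0.0600 → 0.2100
(γ & ε) | (γ -> ~α) = a + b − a·b on (0.6460, 0.2100) = 0.7203
~ε = 1 − 0.7600 = 0.2400
γ & ~ε = a·b on (0.8500, 0.2400) = 0.2040
(γ & ~ε) & ε = a·b on (0.2040, 0.7600) = 0.1550
((γ & ε) | (γ -> ~α)) | ((γ & ~ε) & ε) = a + b − a·b on (0.7203, 0.1550) = 0.7637

0.764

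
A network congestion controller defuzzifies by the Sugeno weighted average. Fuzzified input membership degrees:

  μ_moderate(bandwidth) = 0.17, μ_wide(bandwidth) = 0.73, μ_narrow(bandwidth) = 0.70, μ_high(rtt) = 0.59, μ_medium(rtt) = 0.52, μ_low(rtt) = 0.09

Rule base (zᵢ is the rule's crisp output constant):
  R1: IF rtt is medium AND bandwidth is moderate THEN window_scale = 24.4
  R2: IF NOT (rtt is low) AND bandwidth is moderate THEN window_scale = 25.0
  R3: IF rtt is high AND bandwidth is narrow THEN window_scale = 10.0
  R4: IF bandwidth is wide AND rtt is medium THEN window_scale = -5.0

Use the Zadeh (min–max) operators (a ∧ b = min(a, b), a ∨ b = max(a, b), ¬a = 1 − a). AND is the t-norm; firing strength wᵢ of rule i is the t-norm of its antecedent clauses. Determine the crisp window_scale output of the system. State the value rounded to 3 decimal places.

R1 (z=24.4): medium=0.52, moderate=0.17; AND[min(a, b)] → w = 0.17
R2 (z=25.0): ¬low=1−0.09=0.91, moderate=0.17; AND[min(a, b)] → w = 0.17
R3 (z=10.0): high=0.59, narrow=0.70; AND[min(a, b)] → w = 0.59
R4 (z=-5.0): wide=0.73, medium=0.52; AND[min(a, b)] → w = 0.52
Weighted average = (0.17·24.4 + 0.17·25.0 + 0.59·10.0 + 0.52·-5.0) / (0.17 + 0.17 + 0.59 + 0.52)
  = 11.6980 / 1.4500 = 8.068

8.068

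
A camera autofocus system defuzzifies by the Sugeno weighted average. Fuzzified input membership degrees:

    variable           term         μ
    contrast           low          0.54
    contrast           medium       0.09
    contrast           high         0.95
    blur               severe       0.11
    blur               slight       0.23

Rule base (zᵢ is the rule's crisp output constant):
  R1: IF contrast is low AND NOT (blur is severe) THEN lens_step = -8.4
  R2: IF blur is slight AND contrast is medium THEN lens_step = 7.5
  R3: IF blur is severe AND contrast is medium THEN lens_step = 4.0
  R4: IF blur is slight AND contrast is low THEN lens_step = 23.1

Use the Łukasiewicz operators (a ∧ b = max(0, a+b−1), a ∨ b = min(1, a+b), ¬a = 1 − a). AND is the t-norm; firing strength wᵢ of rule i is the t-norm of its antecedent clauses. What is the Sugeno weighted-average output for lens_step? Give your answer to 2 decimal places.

R1 (z=-8.4): low=0.54, ¬severe=1−0.11=0.89; AND[max(0, a+b−1)] → w = 0.43
R2 (z=7.5): slight=0.23, medium=0.09; AND[max(0, a+b−1)] → w = 0.00
R3 (z=4.0): severe=0.11, medium=0.09; AND[max(0, a+b−1)] → w = 0.00
R4 (z=23.1): slight=0.23, low=0.54; AND[max(0, a+b−1)] → w = 0.00
Weighted average = (0.43·-8.4 + 0.00·7.5 + 0.00·4.0 + 0.00·23.1) / (0.43 + 0.00 + 0.00 + 0.00)
  = -3.6120 / 0.4300 = -8.40

-8.40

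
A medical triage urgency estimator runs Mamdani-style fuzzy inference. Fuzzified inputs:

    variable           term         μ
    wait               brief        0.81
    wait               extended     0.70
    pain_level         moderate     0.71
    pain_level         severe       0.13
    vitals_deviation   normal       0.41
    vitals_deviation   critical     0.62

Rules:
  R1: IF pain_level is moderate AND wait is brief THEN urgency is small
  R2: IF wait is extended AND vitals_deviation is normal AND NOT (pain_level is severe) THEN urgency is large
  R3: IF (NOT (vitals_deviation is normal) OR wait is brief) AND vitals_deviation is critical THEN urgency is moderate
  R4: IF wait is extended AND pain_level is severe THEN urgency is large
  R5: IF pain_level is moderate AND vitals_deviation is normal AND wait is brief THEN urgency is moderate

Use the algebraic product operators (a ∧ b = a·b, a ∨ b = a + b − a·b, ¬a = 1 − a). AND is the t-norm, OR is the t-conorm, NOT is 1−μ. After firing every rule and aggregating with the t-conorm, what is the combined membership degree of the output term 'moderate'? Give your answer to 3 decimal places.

0.673

R1: moderate=0.71, brief=0.81; AND[a·b] → w = 0.5751
R2: extended=0.70, normal=0.41, ¬severe=1−0.13=0.87; AND[a·b] → w = 0.2497
R3: (¬normal=1−0.41=0.59 OR brief=0.81) = 0.9221; AND[a·b] with critical=0.62 → w = 0.5717
R4: extended=0.70, severe=0.13; AND[a·b] → w = 0.0910
R5: moderate=0.71, normal=0.41, brief=0.81; AND[a·b] → w = 0.2358
Rules with consequent 'moderate': {R3, R5} → strengths 0.5717, 0.2358
Aggregate via t-conorm [a + b − a·b]: 0.6727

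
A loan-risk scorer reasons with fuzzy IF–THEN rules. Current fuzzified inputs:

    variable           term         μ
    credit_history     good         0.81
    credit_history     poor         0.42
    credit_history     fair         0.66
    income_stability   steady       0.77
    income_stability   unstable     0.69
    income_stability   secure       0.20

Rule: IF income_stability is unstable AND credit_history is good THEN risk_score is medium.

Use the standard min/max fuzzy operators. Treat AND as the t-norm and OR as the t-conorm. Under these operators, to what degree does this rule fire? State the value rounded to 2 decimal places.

0.69

firing strength: unstable=0.69, good=0.81; AND[min(a, b)] → w = 0.69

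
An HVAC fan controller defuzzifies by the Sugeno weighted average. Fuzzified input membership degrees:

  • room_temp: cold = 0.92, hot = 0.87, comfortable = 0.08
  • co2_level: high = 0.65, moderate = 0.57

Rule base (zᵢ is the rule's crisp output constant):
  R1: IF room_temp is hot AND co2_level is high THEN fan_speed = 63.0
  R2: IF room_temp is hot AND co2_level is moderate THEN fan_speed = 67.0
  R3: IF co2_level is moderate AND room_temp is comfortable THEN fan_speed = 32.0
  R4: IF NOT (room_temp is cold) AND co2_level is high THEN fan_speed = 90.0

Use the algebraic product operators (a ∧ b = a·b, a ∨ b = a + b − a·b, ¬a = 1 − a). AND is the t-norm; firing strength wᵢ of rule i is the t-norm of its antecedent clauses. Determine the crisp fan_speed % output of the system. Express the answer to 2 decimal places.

R1 (z=63.0): hot=0.87, high=0.65; AND[a·b] → w = 0.5655
R2 (z=67.0): hot=0.87, moderate=0.57; AND[a·b] → w = 0.4959
R3 (z=32.0): moderate=0.57, comfortable=0.08; AND[a·b] → w = 0.0456
R4 (z=90.0): ¬cold=1−0.92=0.08, high=0.65; AND[a·b] → w = 0.0520
Weighted average = (0.5655·63.0 + 0.4959·67.0 + 0.0456·32.0 + 0.0520·90.0) / (0.5655 + 0.4959 + 0.0456 + 0.0520)
  = 74.9910 / 1.1590 = 64.70

64.70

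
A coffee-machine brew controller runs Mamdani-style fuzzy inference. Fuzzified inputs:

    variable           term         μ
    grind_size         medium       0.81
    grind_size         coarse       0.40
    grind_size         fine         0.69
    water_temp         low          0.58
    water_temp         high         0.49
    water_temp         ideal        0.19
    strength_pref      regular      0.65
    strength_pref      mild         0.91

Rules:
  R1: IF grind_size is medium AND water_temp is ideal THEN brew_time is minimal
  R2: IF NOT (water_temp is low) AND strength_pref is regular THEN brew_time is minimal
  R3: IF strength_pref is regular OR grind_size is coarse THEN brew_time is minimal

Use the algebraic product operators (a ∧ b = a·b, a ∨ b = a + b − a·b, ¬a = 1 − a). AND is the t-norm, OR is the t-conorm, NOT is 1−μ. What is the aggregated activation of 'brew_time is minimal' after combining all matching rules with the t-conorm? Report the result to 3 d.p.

0.871

R1: medium=0.81, ideal=0.19; AND[a·b] → w = 0.1539
R2: ¬low=1−0.58=0.42, regular=0.65; AND[a·b] → w = 0.2730
R3: regular=0.65, coarse=0.40; OR[a + b − a·b] → w = 0.7900
Rules with consequent 'minimal': {R1, R2, R3} → strengths 0.1539, 0.2730, 0.7900
Aggregate via t-conorm [a + b − a·b]: 0.8708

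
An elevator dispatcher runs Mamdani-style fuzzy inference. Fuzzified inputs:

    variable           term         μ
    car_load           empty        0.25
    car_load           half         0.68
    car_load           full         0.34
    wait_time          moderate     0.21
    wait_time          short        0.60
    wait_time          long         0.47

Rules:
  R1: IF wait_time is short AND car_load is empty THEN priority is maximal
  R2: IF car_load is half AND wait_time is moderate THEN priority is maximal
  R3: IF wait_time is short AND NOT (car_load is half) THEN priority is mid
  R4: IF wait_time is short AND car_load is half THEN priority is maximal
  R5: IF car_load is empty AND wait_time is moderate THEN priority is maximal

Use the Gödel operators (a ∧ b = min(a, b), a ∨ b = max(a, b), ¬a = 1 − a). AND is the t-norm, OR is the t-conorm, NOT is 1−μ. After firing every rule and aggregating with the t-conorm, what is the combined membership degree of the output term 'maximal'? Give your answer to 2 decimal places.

0.60

R1: short=0.60, empty=0.25; AND[min(a, b)] → w = 0.25
R2: half=0.68, moderate=0.21; AND[min(a, b)] → w = 0.21
R3: short=0.60, ¬half=1−0.68=0.32; AND[min(a, b)] → w = 0.32
R4: short=0.60, half=0.68; AND[min(a, b)] → w = 0.60
R5: empty=0.25, moderate=0.21; AND[min(a, b)] → w = 0.21
Rules with consequent 'maximal': {R1, R2, R4, R5} → strengths 0.25, 0.21, 0.60, 0.21
Aggregate via t-conorm [max(a, b)]: 0.60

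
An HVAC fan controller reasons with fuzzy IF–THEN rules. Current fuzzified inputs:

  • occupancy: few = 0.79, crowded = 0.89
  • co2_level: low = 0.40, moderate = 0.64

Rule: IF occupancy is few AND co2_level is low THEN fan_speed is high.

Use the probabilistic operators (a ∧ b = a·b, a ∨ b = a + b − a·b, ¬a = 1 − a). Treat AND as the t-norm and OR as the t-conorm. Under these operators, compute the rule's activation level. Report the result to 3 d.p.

firing strength: few=0.79, low=0.40; AND[a·b] → w = 0.3160

0.316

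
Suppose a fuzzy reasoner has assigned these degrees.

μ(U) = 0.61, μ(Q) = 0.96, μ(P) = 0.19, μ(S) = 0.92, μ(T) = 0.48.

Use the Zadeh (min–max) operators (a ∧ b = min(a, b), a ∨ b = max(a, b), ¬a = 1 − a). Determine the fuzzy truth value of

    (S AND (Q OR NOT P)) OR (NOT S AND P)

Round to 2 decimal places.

0.92

NOT P = 1 − 0.19 = 0.81
Q OR NOT P = max(a, b) on (0.96, 0.81) = 0.96
S AND (Q OR NOT P) = min(a, b) on (0.92, 0.96) = 0.92
NOT S = 1 − 0.92 = 0.08
NOT S AND P = min(a, b) on (0.08, 0.19) = 0.08
(S AND (Q OR NOT P)) OR (NOT S AND P) = max(a, b) on (0.92, 0.08) = 0.92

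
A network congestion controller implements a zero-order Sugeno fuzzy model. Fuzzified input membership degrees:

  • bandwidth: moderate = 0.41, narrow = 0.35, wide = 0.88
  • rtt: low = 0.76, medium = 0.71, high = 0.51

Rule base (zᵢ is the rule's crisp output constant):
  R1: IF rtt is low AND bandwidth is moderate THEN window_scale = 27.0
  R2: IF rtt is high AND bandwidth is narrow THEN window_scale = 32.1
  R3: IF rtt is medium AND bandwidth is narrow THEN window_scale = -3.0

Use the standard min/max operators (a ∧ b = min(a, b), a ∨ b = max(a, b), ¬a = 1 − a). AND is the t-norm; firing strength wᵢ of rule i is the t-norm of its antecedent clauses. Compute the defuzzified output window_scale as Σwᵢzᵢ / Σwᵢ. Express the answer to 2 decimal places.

19.15

R1 (z=27.0): low=0.76, moderate=0.41; AND[min(a, b)] → w = 0.41
R2 (z=32.1): high=0.51, narrow=0.35; AND[min(a, b)] → w = 0.35
R3 (z=-3.0): medium=0.71, narrow=0.35; AND[min(a, b)] → w = 0.35
Weighted average = (0.41·27.0 + 0.35·32.1 + 0.35·-3.0) / (0.41 + 0.35 + 0.35)
  = 21.2550 / 1.1100 = 19.15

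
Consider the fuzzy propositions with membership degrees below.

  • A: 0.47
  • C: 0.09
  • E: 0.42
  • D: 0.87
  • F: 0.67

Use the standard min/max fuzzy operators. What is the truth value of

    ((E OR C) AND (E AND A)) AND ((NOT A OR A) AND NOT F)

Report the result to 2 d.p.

E OR C = max(a, b) on (0.42, 0.09) = 0.42
E AND A = min(a, b) on (0.42, 0.47) = 0.42
(E OR C) AND (E AND A) = min(a, b) on (0.42, 0.42) = 0.42
NOT A = 1 − 0.47 = 0.53
NOT A OR A = max(a, b) on (0.53, 0.47) = 0.53
NOT F = 1 − 0.67 = 0.33
(NOT A OR A) AND NOT F = min(a, b) on (0.53, 0.33) = 0.33
((E OR C) AND (E AND A)) AND ((NOT A OR A) AND NOT F) = min(a, b) on (0.42, 0.33) = 0.33

0.33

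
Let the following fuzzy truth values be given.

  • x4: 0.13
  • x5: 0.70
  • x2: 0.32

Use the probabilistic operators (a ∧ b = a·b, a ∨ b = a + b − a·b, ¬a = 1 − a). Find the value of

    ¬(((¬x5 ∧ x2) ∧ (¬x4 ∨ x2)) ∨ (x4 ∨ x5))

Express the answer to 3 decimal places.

0.238

¬x5 = 1 − 0.7000 = 0.3000
¬x5 ∧ x2 = a·b on (0.3000, 0.3200) = 0.0960
¬x4 = 1 − 0.1300 = 0.8700
¬x4 ∨ x2 = a + b − a·b on (0.8700, 0.3200) = 0.9116
(¬x5 ∧ x2) ∧ (¬x4 ∨ x2) = a·b on (0.0960, 0.9116) = 0.0875
x4 ∨ x5 = a + b − a·b on (0.1300, 0.7000) = 0.7390
((¬x5 ∧ x2) ∧ (¬x4 ∨ x2)) ∨ (x4 ∨ x5) = a + b − a·b on (0.0875, 0.7390) = 0.7618
¬(((¬x5 ∧ x2) ∧ (¬x4 ∨ x2)) ∨ (x4 ∨ x5)) = 1 − 0.7618 = 0.2382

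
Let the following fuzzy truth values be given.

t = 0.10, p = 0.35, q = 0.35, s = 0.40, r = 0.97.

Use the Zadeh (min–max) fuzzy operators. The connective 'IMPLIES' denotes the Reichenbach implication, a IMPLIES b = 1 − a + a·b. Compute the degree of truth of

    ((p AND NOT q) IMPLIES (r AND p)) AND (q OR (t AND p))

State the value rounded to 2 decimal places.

0.35

NOT q = 1 − 0.35 = 0.65
p AND NOT q = min(a, b) on (0.35, 0.65) = 0.35
r AND p = min(a, b) on (0.97, 0.35) = 0.35
(p AND NOT q) IMPLIES (r AND p)  [Reichenbach: 1 − a + a·b] with a=0.35, b=0.35 → 0.77
t AND p = min(a, b) on (0.10, 0.35) = 0.10
q OR (t AND p) = max(a, b) on (0.35, 0.10) = 0.35
((p AND NOT q) IMPLIES (r AND p)) AND (q OR (t AND p)) = min(a, b) on (0.77, 0.35) = 0.35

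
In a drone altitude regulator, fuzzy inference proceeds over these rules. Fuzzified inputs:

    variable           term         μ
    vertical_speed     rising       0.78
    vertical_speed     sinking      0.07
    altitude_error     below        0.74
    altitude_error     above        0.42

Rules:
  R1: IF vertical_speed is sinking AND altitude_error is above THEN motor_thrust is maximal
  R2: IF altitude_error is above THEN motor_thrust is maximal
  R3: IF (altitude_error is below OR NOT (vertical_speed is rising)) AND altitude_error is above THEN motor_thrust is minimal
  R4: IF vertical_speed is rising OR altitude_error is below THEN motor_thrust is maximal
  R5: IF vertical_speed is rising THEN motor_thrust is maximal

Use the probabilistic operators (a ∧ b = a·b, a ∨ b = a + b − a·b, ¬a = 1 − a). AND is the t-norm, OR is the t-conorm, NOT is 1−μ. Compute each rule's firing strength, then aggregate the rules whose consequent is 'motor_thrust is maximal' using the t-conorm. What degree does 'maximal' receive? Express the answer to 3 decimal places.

0.993

R1: sinking=0.07, above=0.42; AND[a·b] → w = 0.0294
R2: above=0.42 → w = 0.4200
R3: (below=0.74 OR ¬rising=1−0.78=0.22) = 0.7972; AND[a·b] with above=0.42 → w = 0.3348
R4: rising=0.78, below=0.74; OR[a + b − a·b] → w = 0.9428
R5: rising=0.78 → w = 0.7800
Rules with consequent 'maximal': {R1, R2, R4, R5} → strengths 0.0294, 0.4200, 0.9428, 0.7800
Aggregate via t-conorm [a + b − a·b]: 0.9929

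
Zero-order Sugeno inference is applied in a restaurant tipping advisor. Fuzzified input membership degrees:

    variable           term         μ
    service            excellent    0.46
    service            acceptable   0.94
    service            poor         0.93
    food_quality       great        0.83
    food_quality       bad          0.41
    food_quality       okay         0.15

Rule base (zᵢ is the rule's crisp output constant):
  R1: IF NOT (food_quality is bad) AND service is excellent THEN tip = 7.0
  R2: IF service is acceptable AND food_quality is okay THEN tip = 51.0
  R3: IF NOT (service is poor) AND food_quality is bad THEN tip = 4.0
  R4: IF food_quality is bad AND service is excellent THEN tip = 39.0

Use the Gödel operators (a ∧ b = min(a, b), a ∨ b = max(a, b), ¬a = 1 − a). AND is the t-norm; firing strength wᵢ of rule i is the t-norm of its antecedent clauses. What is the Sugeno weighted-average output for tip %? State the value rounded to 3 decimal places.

R1 (z=7.0): ¬bad=1−0.41=0.59, excellent=0.46; AND[min(a, b)] → w = 0.46
R2 (z=51.0): acceptable=0.94, okay=0.15; AND[min(a, b)] → w = 0.15
R3 (z=4.0): ¬poor=1−0.93=0.07, bad=0.41; AND[min(a, b)] → w = 0.07
R4 (z=39.0): bad=0.41, excellent=0.46; AND[min(a, b)] → w = 0.41
Weighted average = (0.46·7.0 + 0.15·51.0 + 0.07·4.0 + 0.41·39.0) / (0.46 + 0.15 + 0.07 + 0.41)
  = 27.1400 / 1.0900 = 24.899

24.899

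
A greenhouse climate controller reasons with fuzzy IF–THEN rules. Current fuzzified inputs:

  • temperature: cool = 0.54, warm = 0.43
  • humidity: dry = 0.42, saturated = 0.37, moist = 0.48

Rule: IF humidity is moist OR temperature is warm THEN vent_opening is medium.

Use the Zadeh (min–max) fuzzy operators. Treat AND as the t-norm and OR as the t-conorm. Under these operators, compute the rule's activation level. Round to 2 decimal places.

0.48

firing strength: moist=0.48, warm=0.43; OR[max(a, b)] → w = 0.48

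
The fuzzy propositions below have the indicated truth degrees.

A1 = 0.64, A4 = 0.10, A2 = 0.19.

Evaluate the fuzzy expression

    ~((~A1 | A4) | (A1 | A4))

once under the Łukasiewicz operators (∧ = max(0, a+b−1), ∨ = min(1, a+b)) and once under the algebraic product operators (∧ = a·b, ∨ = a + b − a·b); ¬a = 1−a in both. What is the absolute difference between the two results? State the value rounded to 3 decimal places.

Under Łukasiewicz:
  ~A1 = 1 − 0.64 = 0.36
  ~A1 | A4 = min(1, a+b) on (0.36, 0.10) = 0.46
  A1 | A4 = min(1, a+b) on (0.64, 0.10) = 0.74
  (~A1 | A4) | (A1 | A4) = min(1, a+b) on (0.46, 0.74) = 1.00
  ~((~A1 | A4) | (A1 | A4)) = 1 − 1.00 = 0.00
  → value = 0.0000
Under algebraic product:
  ~A1 = 1 − 0.6400 = 0.3600
  ~A1 | A4 = a + b − a·b on (0.3600, 0.1000) = 0.4240
  A1 | A4 = a + b − a·b on (0.6400, 0.1000) = 0.6760
  (~A1 | A4) | (A1 | A4) = a + b − a·b on (0.4240, 0.6760) = 0.8134
  ~((~A1 | A4) | (A1 | A4)) = 1 − 0.8134 = 0.1866
  → value = 0.1866
|0.0000 − 0.1866| = 0.187

0.187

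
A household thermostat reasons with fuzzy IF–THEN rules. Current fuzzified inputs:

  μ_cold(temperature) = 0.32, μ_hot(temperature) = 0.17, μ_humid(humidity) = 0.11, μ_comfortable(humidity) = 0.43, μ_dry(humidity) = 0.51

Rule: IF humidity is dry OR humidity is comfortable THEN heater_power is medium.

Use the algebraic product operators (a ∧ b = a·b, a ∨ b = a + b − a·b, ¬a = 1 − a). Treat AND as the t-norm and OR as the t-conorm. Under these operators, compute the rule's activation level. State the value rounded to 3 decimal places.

firing strength: dry=0.51, comfortable=0.43; OR[a + b − a·b] → w = 0.7207

0.721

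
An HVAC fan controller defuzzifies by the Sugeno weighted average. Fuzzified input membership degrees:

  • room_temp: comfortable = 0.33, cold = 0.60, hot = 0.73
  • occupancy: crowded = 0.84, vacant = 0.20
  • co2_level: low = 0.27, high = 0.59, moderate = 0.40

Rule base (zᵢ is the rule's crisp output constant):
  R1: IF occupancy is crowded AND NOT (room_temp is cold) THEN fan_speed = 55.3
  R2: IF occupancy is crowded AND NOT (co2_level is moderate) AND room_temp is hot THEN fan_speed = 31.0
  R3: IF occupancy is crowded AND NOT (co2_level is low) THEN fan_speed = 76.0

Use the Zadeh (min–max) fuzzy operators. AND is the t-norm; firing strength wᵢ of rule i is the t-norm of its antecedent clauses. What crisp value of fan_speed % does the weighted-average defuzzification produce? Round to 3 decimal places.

55.607

R1 (z=55.3): crowded=0.84, ¬cold=1−0.60=0.40; AND[min(a, b)] → w = 0.40
R2 (z=31.0): crowded=0.84, ¬moderate=1−0.40=0.60, hot=0.73; AND[min(a, b)] → w = 0.60
R3 (z=76.0): crowded=0.84, ¬low=1−0.27=0.73; AND[min(a, b)] → w = 0.73
Weighted average = (0.40·55.3 + 0.60·31.0 + 0.73·76.0) / (0.40 + 0.60 + 0.73)
  = 96.2000 / 1.7300 = 55.607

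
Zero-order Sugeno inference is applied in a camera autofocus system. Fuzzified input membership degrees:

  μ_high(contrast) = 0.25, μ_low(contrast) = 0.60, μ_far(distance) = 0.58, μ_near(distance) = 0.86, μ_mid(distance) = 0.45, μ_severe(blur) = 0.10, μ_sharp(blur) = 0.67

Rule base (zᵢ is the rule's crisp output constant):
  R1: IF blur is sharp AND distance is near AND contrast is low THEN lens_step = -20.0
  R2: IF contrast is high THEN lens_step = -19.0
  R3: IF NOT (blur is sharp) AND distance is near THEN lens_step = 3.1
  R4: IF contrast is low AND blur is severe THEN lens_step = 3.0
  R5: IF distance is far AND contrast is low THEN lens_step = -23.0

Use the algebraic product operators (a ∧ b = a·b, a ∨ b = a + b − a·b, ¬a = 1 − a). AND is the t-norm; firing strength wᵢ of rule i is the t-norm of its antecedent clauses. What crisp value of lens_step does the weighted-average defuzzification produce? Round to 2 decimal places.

-14.45

R1 (z=-20.0): sharp=0.67, near=0.86, low=0.60; AND[a·b] → w = 0.3457
R2 (z=-19.0): high=0.25 → w = 0.2500
R3 (z=3.1): ¬sharp=1−0.67=0.33, near=0.86; AND[a·b] → w = 0.2838
R4 (z=3.0): low=0.60, severe=0.10; AND[a·b] → w = 0.0600
R5 (z=-23.0): far=0.58, low=0.60; AND[a·b] → w = 0.3480
Weighted average = (0.3457·-20.0 + 0.2500·-19.0 + 0.2838·3.1 + 0.0600·3.0 + 0.3480·-23.0) / (0.3457 + 0.2500 + 0.2838 + 0.0600 + 0.3480)
  = -18.6086 / 1.2875 = -14.45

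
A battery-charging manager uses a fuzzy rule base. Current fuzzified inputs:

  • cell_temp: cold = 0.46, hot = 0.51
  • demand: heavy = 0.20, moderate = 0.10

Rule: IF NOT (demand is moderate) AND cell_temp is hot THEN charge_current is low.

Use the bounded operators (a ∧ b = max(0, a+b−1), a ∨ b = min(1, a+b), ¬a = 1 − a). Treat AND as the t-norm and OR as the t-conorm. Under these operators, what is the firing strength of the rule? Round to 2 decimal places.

0.41

firing strength: ¬moderate=1−0.10=0.90, hot=0.51; AND[max(0, a+b−1)] → w = 0.41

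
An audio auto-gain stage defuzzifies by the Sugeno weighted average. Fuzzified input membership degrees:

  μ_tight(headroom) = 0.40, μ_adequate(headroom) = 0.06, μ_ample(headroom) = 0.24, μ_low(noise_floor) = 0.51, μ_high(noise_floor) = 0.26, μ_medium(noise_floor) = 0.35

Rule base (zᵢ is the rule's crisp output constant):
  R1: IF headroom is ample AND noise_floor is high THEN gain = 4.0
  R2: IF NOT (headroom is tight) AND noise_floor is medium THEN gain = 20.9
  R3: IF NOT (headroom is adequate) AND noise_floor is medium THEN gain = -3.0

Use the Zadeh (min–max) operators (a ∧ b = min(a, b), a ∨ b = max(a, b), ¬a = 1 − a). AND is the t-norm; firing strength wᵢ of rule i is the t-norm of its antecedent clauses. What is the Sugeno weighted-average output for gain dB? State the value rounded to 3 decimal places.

7.686

R1 (z=4.0): ample=0.24, high=0.26; AND[min(a, b)] → w = 0.24
R2 (z=20.9): ¬tight=1−0.40=0.60, medium=0.35; AND[min(a, b)] → w = 0.35
R3 (z=-3.0): ¬adequate=1−0.06=0.94, medium=0.35; AND[min(a, b)] → w = 0.35
Weighted average = (0.24·4.0 + 0.35·20.9 + 0.35·-3.0) / (0.24 + 0.35 + 0.35)
  = 7.2250 / 0.9400 = 7.686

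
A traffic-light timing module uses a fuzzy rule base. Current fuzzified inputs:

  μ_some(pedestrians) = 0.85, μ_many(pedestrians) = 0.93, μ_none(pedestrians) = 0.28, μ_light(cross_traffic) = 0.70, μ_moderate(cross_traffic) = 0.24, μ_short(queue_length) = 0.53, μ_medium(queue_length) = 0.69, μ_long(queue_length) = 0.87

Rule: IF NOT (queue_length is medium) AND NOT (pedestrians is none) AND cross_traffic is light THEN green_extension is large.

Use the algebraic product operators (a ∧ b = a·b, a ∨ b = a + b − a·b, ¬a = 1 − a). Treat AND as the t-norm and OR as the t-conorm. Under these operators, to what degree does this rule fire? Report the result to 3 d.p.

firing strength: ¬medium=1−0.69=0.31, ¬none=1−0.28=0.72, light=0.70; AND[a·b] → w = 0.1562

0.156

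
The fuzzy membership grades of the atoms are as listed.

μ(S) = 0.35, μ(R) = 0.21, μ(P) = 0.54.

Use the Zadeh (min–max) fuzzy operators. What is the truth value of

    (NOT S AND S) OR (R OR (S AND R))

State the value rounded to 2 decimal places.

NOT S = 1 − 0.35 = 0.65
NOT S AND S = min(a, b) on (0.65, 0.35) = 0.35
S AND R = min(a, b) on (0.35, 0.21) = 0.21
R OR (S AND R) = max(a, b) on (0.21, 0.21) = 0.21
(NOT S AND S) OR (R OR (S AND R)) = max(a, b) on (0.35, 0.21) = 0.35

0.35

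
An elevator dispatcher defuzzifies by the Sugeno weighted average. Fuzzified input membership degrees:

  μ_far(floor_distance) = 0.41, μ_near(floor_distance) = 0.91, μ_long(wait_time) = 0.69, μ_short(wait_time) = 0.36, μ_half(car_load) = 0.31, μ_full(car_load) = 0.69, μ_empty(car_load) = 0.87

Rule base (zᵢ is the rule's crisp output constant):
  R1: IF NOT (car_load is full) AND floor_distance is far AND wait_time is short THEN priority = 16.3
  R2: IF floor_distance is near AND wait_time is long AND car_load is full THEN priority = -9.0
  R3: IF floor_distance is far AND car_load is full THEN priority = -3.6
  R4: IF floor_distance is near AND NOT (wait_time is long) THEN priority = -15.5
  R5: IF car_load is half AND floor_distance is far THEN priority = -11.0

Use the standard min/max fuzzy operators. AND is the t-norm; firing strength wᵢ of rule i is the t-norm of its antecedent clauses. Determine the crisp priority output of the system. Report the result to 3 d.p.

-5.344

R1 (z=16.3): ¬full=1−0.69=0.31, far=0.41, short=0.36; AND[min(a, b)] → w = 0.31
R2 (z=-9.0): near=0.91, long=0.69, full=0.69; AND[min(a, b)] → w = 0.69
R3 (z=-3.6): far=0.41, full=0.69; AND[min(a, b)] → w = 0.41
R4 (z=-15.5): near=0.91, ¬long=1−0.69=0.31; AND[min(a, b)] → w = 0.31
R5 (z=-11.0): half=0.31, far=0.41; AND[min(a, b)] → w = 0.31
Weighted average = (0.31·16.3 + 0.69·-9.0 + 0.41·-3.6 + 0.31·-15.5 + 0.31·-11.0) / (0.31 + 0.69 + 0.41 + 0.31 + 0.31)
  = -10.8480 / 2.0300 = -5.344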